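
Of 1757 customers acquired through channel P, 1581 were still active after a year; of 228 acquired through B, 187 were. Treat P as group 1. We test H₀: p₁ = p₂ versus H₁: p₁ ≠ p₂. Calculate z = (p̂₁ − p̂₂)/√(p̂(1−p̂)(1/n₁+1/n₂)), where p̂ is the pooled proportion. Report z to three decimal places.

z = 3.626

p̂₁ = 1581/1757 = 0.899829, p̂₂ = 187/228 = 0.820175.
Pooled p̂ = (1581+187)/(1757+228) = 1768/1985 = 0.890680.
SE = √(p̂(1−p̂)(1/n₁+1/n₂)) = √(0.890680·0.109320·0.00495512) = √(0.000482475) = 0.021965.
z = (0.899829 − 0.820175)/0.021965 = 0.079654/0.021965 = 3.626.
Two-sided p-value ≈ 2·Φ(−3.626) = 0.0003.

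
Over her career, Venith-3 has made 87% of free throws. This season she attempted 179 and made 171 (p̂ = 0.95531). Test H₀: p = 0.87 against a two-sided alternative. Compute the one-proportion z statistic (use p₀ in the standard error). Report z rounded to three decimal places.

z = 3.394

p̂ = 171/179 = 0.955307.
Under H₀, SE = √(0.87·0.13/179) = √(0.000631844) = 0.025136.
z = (0.955307 − 0.87)/0.025136 = 0.085307/0.025136 = 3.394.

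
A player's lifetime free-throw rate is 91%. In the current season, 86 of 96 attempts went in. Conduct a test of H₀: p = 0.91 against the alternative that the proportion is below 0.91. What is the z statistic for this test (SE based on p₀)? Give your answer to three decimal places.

z = -0.485

p̂ = 86/96 = 0.89583.
SE = √(p₀(1−p₀)/n) = √(0.0819/96) = 0.02921.
z = (0.89583 − 0.91)/0.02921 = -0.01417/0.02921 = -0.485.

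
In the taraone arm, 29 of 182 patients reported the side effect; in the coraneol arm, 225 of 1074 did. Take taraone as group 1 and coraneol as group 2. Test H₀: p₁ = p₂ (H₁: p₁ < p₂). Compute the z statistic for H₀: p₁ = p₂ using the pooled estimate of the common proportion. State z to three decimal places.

z = -1.558

p̂₁ = 29/182 ≈ 0.15934, p̂₂ = 225/1074 ≈ 0.20950.
Pooled p̂ = (29+225)/(182+1074) = 254/1256 = 0.20223.
SE = √(p̂(1−p̂)(1/n₁+1/n₂)) = √(0.20223·0.79777·0.0064256) = √(0.00103666) = 0.03220.
z = (0.15934 − 0.20950)/0.03220 = -0.05016/0.03220 = -1.558.
p-value = P(Z < -1.558) ≈ 0.0596.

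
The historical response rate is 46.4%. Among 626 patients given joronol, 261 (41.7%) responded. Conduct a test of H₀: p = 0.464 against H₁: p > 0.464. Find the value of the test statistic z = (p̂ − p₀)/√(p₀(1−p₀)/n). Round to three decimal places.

z = -2.361

p̂ = 261/626 ≈ 0.416933.
Standard error under H₀: √(0.464×0.536/626) = 0.019932.
z = (0.416933 − 0.464)/0.019932 = -0.047067/0.019932 = -2.361.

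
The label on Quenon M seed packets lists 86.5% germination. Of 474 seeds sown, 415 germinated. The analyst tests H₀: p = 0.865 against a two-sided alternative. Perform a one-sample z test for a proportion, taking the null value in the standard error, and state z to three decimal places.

z = 0.671

p̂ = 415/474 ≈ 0.87553.
Standard error under H₀: √(0.865×0.135/474) = 0.01570.
z = (0.87553 − 0.865)/0.01570 = 0.01053/0.01570 = 0.671.
p-value = 2·P(Z > 0.671) ≈ 0.5024.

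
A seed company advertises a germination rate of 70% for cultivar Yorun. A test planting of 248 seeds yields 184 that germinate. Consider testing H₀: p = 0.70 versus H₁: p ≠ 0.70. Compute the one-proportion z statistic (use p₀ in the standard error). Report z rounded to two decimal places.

p̂ = 184/248 ≈ 0.7419.
Under H₀, SE = √(0.7·0.3/248) = √(0.000846774) = 0.0291.
z = (0.7419 − 0.7)/0.0291 = 0.0419/0.0291 = 1.44.
p-value = 2·P(Z > 1.441) ≈ 0.1496.

z = 1.44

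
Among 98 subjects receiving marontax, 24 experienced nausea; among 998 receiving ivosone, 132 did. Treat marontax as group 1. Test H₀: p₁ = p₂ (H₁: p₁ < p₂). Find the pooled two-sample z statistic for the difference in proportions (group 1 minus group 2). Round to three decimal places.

p̂₁ = 24/98 ≈ 0.24490, p̂₂ = 132/998 ≈ 0.13226.
Pooled p̂ = (24+132)/(98+998) = 156/1096 = 0.14234.
SE = √(p̂(1−p̂)(1/n₁+1/n₂)) = √(0.14234·0.85766·0.0112061) = √(0.001368) = 0.03699.
z = (0.24490 − 0.13226)/0.03699 = 0.11264/0.03699 = 3.045.

z = 3.045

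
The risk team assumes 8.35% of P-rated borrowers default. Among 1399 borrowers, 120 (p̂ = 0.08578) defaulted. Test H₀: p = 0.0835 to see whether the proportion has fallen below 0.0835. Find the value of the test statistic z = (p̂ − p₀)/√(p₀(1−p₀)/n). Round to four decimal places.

z = 0.3077

p̂ = 120/1399 ≈ 0.085776.
Under H₀, SE = √(0.0835·0.9165/1399) = √(5.47018e-05) = 0.007396.
z = (0.085776 − 0.0835)/0.007396 = 0.002276/0.007396 = 0.3077.
p-value = P(Z < 0.308) ≈ 0.6208.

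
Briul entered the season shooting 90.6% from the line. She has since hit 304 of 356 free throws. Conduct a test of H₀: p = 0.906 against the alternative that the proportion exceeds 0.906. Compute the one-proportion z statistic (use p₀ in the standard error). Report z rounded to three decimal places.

z = -3.366

p̂ = 304/356 = 0.85393.
Under H₀, SE = √(0.906·0.094/356) = √(0.000239225) = 0.01547.
z = (0.85393 − 0.906)/0.01547 = -0.05207/0.01547 = -3.366.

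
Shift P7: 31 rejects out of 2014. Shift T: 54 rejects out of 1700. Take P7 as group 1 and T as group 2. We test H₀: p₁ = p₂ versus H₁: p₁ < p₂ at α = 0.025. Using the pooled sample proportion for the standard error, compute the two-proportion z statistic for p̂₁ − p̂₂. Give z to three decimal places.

z = -3.324

p̂₁ = 31/2014 = 0.015392, p̂₂ = 54/1700 = 0.031765.
Pooled p̂ = (31+54)/(2014+1700) = 85/3714 = 0.022886.
SE = √(0.0223626 × 0.00108476) = 0.004925.
z = (0.015392 − 0.031765)/0.004925 = -0.016373/0.004925 = -3.324.
p-value = P(Z < -3.324) ≈ 0.0004; since p < α = 0.025, reject H₀.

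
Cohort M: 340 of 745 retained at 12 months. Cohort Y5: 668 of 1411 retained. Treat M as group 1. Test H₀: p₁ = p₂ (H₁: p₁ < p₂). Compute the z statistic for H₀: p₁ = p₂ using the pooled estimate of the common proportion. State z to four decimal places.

z = -0.7544

p̂₁ = 340/745 ≈ 0.456376, p̂₂ = 668/1411 ≈ 0.473423.
Pooled p̂ = (340+668)/(745+1411) = 1008/2156 = 0.467532.
SE = √(0.248946 × 0.002051) = 0.022596.
z = (0.456376 − 0.473423)/0.022596 = -0.017047/0.022596 = -0.7544.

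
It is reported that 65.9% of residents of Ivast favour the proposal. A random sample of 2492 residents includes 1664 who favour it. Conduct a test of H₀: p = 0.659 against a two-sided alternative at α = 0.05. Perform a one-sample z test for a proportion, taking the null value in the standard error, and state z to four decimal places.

p̂ = 1664/2492 = 0.6677368.
SE = √(p₀(1−p₀)/n) = √(0.22472/2492) = 0.0094961.
z = (0.6677368 − 0.659)/0.0094961 = 0.0087368/0.0094961 = 0.9200.
p-value = 2·P(Z > 0.920) ≈ 0.3576; since p > α = 0.05, fail to reject H₀.

z = 0.9200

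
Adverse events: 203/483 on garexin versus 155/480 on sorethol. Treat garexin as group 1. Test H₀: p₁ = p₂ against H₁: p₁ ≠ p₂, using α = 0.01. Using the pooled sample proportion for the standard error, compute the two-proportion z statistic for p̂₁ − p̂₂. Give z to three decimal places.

z = 3.126

p̂₁ = 203/483 = 0.42029, p̂₂ = 155/480 = 0.32292.
Pooled p̂ = (203+155)/(483+480) = 358/963 = 0.37175.
SE = √(0.233553 × 0.00415373) = 0.03115.
z = (0.42029 − 0.32292)/0.03115 = 0.09737/0.03115 = 3.126.
Two-sided p-value ≈ 2·Φ(−3.126) = 0.0018. With α = 0.01, reject H₀.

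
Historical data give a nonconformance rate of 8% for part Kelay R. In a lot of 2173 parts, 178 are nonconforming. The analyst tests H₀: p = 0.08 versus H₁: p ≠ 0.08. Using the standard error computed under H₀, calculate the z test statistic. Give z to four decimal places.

z = 0.3289

p̂ = 178/2173 = 0.081914.
Under H₀, SE = √(0.08·0.92/2173) = √(3.38702e-05) = 0.005820.
z = (0.081914 − 0.08)/0.005820 = 0.001914/0.005820 = 0.3289.
Two-sided p-value ≈ 2·Φ(−0.329) = 0.7422.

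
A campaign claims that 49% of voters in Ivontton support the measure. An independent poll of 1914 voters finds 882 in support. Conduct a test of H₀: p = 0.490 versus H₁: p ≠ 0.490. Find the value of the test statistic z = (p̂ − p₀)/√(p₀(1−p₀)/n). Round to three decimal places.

z = -2.554

p̂ = 882/1914 = 0.460815.
SE = √(p₀(1−p₀)/n) = √(0.2499/1914) = 0.011426.
z = (0.460815 − 0.49)/0.011426 = -0.029185/0.011426 = -2.554.
p-value = 2·P(Z > 2.554) ≈ 0.0106.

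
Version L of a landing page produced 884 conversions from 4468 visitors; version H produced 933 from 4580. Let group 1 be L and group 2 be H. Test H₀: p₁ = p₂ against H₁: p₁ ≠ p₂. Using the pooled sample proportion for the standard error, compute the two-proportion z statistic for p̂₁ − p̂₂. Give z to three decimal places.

p̂₁ = 884/4468 ≈ 0.19785, p̂₂ = 933/4580 ≈ 0.20371.
Pooled p̂ = (884+933)/(4468+4580) = 1817/9048 = 0.20082.
SE = √(p̂(1−p̂)(1/n₁+1/n₂)) = √(0.20082·0.79918·0.000442154) = √(7.09614e-05) = 0.00842.
z = (0.19785 − 0.20371)/0.00842 = -0.00586/0.00842 = -0.696.

z = -0.696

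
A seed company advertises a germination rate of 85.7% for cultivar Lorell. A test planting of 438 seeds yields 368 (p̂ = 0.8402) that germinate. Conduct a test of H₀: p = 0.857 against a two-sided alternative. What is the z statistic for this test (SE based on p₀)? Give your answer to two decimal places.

p̂ = 368/438 ≈ 0.8402.
Under H₀, SE = √(0.857·0.143/438) = √(0.000279797) = 0.0167.
z = (0.8402 − 0.857)/0.0167 = -0.0168/0.0167 = -1.01.

z = -1.01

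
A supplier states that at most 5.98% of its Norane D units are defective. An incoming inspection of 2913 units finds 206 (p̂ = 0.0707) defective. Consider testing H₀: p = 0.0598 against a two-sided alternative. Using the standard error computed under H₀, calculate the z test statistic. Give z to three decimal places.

p̂ = 206/2913 = 0.070717.
Under H₀, SE = √(0.0598·0.9402/2913) = √(1.93011e-05) = 0.004393.
z = (0.070717 − 0.0598)/0.004393 = 0.010917/0.004393 = 2.485.
Two-sided p-value ≈ 2·Φ(−2.485) = 0.0130.

z = 2.485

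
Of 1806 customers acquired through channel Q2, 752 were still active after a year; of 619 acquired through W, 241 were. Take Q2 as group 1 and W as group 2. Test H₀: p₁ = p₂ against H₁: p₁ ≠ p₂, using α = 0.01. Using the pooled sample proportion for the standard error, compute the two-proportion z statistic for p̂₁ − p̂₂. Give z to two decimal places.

p̂₁ = 752/1806 ≈ 0.4164, p̂₂ = 241/619 ≈ 0.3893.
Pooled p̂ = (752+241)/(1806+619) = 993/2425 = 0.4095.
SE = √(0.241807 × 0.00216922) = 0.0229.
z = (0.4164 − 0.3893)/0.0229 = 0.0271/0.0229 = 1.18.
p-value = 2·P(Z > 1.181) ≈ 0.2375; since p > α = 0.01, fail to reject H₀.

z = 1.18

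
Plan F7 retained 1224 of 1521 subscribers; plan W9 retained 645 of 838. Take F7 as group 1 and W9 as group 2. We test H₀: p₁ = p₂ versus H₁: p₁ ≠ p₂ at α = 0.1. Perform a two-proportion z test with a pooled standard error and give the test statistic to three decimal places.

p̂₁ = 1224/1521 = 0.80473, p̂₂ = 645/838 = 0.76969.
Pooled p̂ = (1224+645)/(1521+838) = 1869/2359 = 0.79228.
SE = √(p̂(1−p̂)(1/n₁+1/n₂)) = √(0.79228·0.20772·0.00185078) = √(0.000304582) = 0.01745.
z = (0.80473 − 0.76969)/0.01745 = 0.03504/0.01745 = 2.008.
p-value = 2·P(Z > 2.008) ≈ 0.0446; since p < α = 0.1, reject H₀.

z = 2.008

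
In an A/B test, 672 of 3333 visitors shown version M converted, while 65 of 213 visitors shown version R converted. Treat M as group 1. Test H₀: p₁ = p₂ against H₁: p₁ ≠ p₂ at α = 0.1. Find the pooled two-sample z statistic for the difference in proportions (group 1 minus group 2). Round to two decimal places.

p̂₁ = 672/3333 ≈ 0.2016, p̂₂ = 65/213 ≈ 0.3052.
Pooled p̂ = (672+65)/(3333+213) = 737/3546 = 0.2078.
SE = √(p̂(1−p̂)(1/n₁+1/n₂)) = √(0.2078·0.7922·0.00499487) = √(0.000822367) = 0.0287.
z = (0.2016 − 0.3052)/0.0287 = -0.1036/0.0287 = -3.61.
p-value = 2·P(Z > 3.611) ≈ 0.0003; since p < α = 0.1, reject H₀.

z = -3.61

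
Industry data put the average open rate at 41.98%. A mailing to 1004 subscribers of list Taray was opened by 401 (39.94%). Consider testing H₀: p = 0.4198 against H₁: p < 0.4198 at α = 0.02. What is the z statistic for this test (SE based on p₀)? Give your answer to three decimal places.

z = -1.310

p̂ = 401/1004 = 0.399402.
SE = √(p₀(1−p₀)/n) = √(0.24357/1004) = 0.015576.
z = (0.399402 − 0.4198)/0.015576 = -0.020398/0.015576 = -1.310.
p-value = P(Z < -1.310) ≈ 0.0952; since p > α = 0.02, fail to reject H₀.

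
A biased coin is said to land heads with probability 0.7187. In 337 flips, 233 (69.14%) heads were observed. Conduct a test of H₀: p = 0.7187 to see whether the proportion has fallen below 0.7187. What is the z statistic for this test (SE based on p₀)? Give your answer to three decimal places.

p̂ = 233/337 ≈ 0.69139.
Under H₀, SE = √(0.7187·0.2813/337) = √(0.000599912) = 0.02449.
z = (0.69139 − 0.7187)/0.02449 = -0.02731/0.02449 = -1.115.
p-value = P(Z < -1.115) ≈ 0.1325.

z = -1.115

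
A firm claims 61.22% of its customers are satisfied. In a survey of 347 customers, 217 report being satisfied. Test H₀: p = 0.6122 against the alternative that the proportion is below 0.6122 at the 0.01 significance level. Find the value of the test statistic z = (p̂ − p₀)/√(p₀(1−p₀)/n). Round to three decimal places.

p̂ = 217/347 = 0.62536.
SE = √(p₀(1−p₀)/n) = √(0.23741/347) = 0.02616.
z = (0.62536 − 0.6122)/0.02616 = 0.01316/0.02616 = 0.503.
p-value = P(Z < 0.503) ≈ 0.6926. With α = 0.01, fail to reject H₀.

z = 0.503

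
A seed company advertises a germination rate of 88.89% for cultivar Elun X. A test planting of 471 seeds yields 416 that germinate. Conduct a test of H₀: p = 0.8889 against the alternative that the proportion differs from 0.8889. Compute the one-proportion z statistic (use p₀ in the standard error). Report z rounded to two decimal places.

z = -0.39

p̂ = 416/471 = 0.8832.
Under H₀, SE = √(0.8889·0.1111/471) = √(0.000209675) = 0.0145.
z = (0.8832 − 0.8889)/0.0145 = -0.0057/0.0145 = -0.39.
Two-sided p-value ≈ 2·Φ(−0.392) = 0.6952.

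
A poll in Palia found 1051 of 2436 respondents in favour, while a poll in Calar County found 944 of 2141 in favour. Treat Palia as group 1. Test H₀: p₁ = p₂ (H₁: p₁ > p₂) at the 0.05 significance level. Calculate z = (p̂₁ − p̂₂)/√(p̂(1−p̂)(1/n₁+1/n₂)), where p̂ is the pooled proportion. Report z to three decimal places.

p̂₁ = 1051/2436 ≈ 0.43144, p̂₂ = 944/2141 ≈ 0.44092.
Pooled p̂ = (1051+944)/(2436+2141) = 1995/4577 = 0.43588.
SE = √(0.245888 × 0.00087758) = 0.01469.
z = (0.43144 − 0.44092)/0.01469 = -0.00948/0.01469 = -0.645.
p-value = P(Z > -0.645) ≈ 0.7404, so at α = 0.05 we fail to reject H₀.

z = -0.645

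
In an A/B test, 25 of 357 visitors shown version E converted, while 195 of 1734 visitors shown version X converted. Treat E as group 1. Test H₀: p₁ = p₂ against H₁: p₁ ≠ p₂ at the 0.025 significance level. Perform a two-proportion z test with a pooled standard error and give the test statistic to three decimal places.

p̂₁ = 25/357 ≈ 0.070028, p̂₂ = 195/1734 ≈ 0.112457.
Pooled p̂ = (25+195)/(357+1734) = 220/2091 = 0.105213.
SE = √(0.0941431 × 0.00337782) = 0.017833.
z = (0.070028 − 0.112457)/0.017833 = -0.042429/0.017833 = -2.379.
p-value = 2·P(Z > 2.379) ≈ 0.0173; since p < α = 0.025, reject H₀.

z = -2.379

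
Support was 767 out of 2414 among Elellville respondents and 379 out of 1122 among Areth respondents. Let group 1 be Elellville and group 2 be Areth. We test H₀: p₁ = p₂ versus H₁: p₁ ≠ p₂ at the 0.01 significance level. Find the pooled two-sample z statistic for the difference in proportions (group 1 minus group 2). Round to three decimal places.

z = -1.186

p̂₁ = 767/2414 ≈ 0.31773, p̂₂ = 379/1122 ≈ 0.33779.
Pooled p̂ = (767+379)/(2414+1122) = 1146/3536 = 0.32410.
SE = √(0.219057 × 0.00130552) = 0.01691.
z = (0.31773 − 0.33779)/0.01691 = -0.02006/0.01691 = -1.186.
p-value = 2·P(Z > 1.186) ≈ 0.2355. With α = 0.01, fail to reject H₀.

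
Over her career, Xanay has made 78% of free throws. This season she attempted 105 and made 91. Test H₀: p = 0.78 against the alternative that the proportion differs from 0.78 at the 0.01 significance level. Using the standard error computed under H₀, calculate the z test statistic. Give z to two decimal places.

z = 2.14

p̂ = 91/105 ≈ 0.86667.
Under H₀, SE = √(0.78·0.22/105) = √(0.00163429) = 0.04043.
z = (0.86667 − 0.78)/0.04043 = 0.08667/0.04043 = 2.14.
Two-sided p-value ≈ 2·Φ(−2.144) = 0.0320. With α = 0.01, fail to reject H₀.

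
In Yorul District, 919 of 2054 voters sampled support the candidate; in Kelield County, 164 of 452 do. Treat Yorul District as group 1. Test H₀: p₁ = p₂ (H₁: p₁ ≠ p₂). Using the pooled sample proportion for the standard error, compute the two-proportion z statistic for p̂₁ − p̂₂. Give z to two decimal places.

z = 3.29

p̂₁ = 919/2054 = 0.4474, p̂₂ = 164/452 = 0.3628.
Pooled p̂ = (919+164)/(2054+452) = 1083/2506 = 0.4322.
SE = √(0.245398 × 0.00269924) = 0.0257.
z = (0.4474 − 0.3628)/0.0257 = 0.0846/0.0257 = 3.29.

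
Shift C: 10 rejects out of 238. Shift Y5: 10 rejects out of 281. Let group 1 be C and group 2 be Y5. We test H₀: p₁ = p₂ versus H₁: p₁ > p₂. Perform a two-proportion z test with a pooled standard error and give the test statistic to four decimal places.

z = 0.3792

p̂₁ = 10/238 ≈ 0.042017, p̂₂ = 10/281 ≈ 0.035587.
Pooled p̂ = (10+10)/(238+281) = 20/519 = 0.038536.
SE = √(0.0370506 × 0.0077604) = 0.016957.
z = (0.042017 − 0.035587)/0.016957 = 0.006430/0.016957 = 0.3792.
p-value = P(Z > 0.379) ≈ 0.3523.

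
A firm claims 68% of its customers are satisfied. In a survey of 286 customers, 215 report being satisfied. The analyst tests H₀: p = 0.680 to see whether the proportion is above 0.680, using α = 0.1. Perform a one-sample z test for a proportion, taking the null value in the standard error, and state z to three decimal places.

p̂ = 215/286 = 0.751748.
Under H₀, SE = √(0.68·0.32/286) = √(0.000760839) = 0.027583.
z = (0.751748 − 0.68)/0.027583 = 0.071748/0.027583 = 2.601.
p-value = P(Z > 2.601) ≈ 0.0046; since p < α = 0.1, reject H₀.

z = 2.601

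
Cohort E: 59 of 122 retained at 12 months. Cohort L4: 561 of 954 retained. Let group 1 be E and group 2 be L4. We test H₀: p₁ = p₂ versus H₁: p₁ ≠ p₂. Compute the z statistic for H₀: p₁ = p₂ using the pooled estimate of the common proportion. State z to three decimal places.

p̂₁ = 59/122 = 0.48361, p̂₂ = 561/954 = 0.58805.
Pooled p̂ = (59+561)/(122+954) = 620/1076 = 0.57621.
SE = √(p̂(1−p̂)(1/n₁+1/n₂)) = √(0.57621·0.42379·0.00924494) = √(0.00225754) = 0.04751.
z = (0.48361 − 0.58805)/0.04751 = -0.10444/0.04751 = -2.198.
p-value = 2·P(Z > 2.198) ≈ 0.0279.

z = -2.198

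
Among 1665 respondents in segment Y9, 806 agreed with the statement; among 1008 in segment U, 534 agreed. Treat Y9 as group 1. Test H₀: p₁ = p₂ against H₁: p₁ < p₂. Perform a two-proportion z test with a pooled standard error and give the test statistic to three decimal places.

z = -2.289

p̂₁ = 806/1665 = 0.484084, p̂₂ = 534/1008 = 0.529762.
Pooled p̂ = (806+534)/(1665+1008) = 1340/2673 = 0.501309.
SE = √(p̂(1−p̂)(1/n₁+1/n₂)) = √(0.501309·0.498691·0.00159266) = √(0.000398163) = 0.019954.
z = (0.484084 − 0.529762)/0.019954 = -0.045678/0.019954 = -2.289.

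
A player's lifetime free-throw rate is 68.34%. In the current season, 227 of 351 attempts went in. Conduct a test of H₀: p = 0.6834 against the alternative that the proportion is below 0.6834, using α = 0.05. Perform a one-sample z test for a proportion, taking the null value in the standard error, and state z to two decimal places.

z = -1.48

p̂ = 227/351 ≈ 0.6467.
Standard error under H₀: √(0.6834×0.3166/351) = 0.0248.
z = (0.6467 − 0.6834)/0.0248 = -0.0367/0.0248 = -1.48.
p-value = P(Z < -1.477) ≈ 0.0698; since p > α = 0.05, fail to reject H₀.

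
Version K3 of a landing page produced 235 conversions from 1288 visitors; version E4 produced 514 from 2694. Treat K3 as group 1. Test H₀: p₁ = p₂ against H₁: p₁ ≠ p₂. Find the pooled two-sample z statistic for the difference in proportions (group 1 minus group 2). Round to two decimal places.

p̂₁ = 235/1288 = 0.1825, p̂₂ = 514/2694 = 0.1908.
Pooled p̂ = (235+514)/(1288+2694) = 749/3982 = 0.1881.
SE = √(0.152716 × 0.00114759) = 0.0132.
z = (0.1825 − 0.1908)/0.0132 = -0.0083/0.0132 = -0.63.

z = -0.63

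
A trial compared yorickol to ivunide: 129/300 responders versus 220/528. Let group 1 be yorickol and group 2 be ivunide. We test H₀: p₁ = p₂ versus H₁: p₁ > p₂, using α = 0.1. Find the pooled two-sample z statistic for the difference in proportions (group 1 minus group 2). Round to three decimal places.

p̂₁ = 129/300 ≈ 0.43000, p̂₂ = 220/528 ≈ 0.41667.
Pooled p̂ = (129+220)/(300+528) = 349/828 = 0.42150.
SE = √(0.243837 × 0.00522727) = 0.03570.
z = (0.43000 − 0.41667)/0.03570 = 0.01333/0.03570 = 0.373.
p-value = P(Z > 0.373) ≈ 0.3544, so at α = 0.1 we fail to reject H₀.

z = 0.373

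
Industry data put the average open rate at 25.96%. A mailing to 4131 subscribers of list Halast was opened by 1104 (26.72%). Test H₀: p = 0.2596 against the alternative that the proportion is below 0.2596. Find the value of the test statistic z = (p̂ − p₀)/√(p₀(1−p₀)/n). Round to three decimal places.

z = 1.121

p̂ = 1104/4131 ≈ 0.267248.
Standard error under H₀: √(0.2596×0.7404/4131) = 0.006821.
z = (0.267248 − 0.2596)/0.006821 = 0.007648/0.006821 = 1.121.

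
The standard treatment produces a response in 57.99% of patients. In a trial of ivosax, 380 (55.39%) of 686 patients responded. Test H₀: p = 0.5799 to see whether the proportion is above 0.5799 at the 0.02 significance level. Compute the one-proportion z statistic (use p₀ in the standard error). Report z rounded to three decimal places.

z = -1.378

p̂ = 380/686 ≈ 0.55394.
Standard error under H₀: √(0.5799×0.4201/686) = 0.01884.
z = (0.55394 − 0.5799)/0.01884 = -0.02596/0.01884 = -1.378.
p-value = P(Z > -1.378) ≈ 0.9159, so at α = 0.02 we fail to reject H₀.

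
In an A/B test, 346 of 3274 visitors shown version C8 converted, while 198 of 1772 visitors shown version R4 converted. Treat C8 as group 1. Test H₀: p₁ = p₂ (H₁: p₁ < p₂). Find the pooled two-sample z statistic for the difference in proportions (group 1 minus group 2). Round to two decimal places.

z = -0.66

p̂₁ = 346/3274 ≈ 0.1057, p̂₂ = 198/1772 ≈ 0.1117.
Pooled p̂ = (346+198)/(3274+1772) = 544/5046 = 0.1078.
SE = √(p̂(1−p̂)(1/n₁+1/n₂)) = √(0.1078·0.8922·0.000869771) = √(8.36594e-05) = 0.0091.
z = (0.1057 − 0.1117)/0.0091 = -0.0060/0.0091 = -0.66.
p-value = P(Z < -0.662) ≈ 0.2539.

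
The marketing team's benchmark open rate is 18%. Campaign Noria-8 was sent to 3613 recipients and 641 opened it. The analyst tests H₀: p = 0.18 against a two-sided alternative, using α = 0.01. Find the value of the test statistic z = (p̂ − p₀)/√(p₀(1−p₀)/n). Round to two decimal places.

p̂ = 641/3613 ≈ 0.177415.
SE = √(p₀(1−p₀)/n) = √(0.1476/3613) = 0.006392.
z = (0.177415 − 0.18)/0.006392 = -0.002585/0.006392 = -0.40.
p-value = 2·P(Z > 0.404) ≈ 0.6859. With α = 0.01, fail to reject H₀.

z = -0.40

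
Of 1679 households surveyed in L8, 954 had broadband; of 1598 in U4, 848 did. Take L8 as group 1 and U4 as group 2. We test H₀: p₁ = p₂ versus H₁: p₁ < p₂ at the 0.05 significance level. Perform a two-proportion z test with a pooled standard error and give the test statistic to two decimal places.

z = 2.16

p̂₁ = 954/1679 = 0.5682, p̂₂ = 848/1598 = 0.5307.
Pooled p̂ = (954+848)/(1679+1598) = 1802/3277 = 0.5499.
SE = √(0.247511 × 0.00122137) = 0.0174.
z = (0.5682 − 0.5307)/0.0174 = 0.0375/0.0174 = 2.16.
p-value = P(Z < 2.159) ≈ 0.9846; since p > α = 0.05, fail to reject H₀.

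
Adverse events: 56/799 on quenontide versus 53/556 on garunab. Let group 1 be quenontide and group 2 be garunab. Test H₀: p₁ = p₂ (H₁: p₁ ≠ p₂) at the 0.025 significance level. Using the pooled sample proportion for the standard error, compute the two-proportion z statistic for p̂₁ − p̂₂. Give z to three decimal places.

z = -1.680

p̂₁ = 56/799 = 0.07009, p̂₂ = 53/556 = 0.09532.
Pooled p̂ = (56+53)/(799+556) = 109/1355 = 0.08044.
SE = √(p̂(1−p̂)(1/n₁+1/n₂)) = √(0.08044·0.91956·0.00305013) = √(0.000225623) = 0.01502.
z = (0.07009 − 0.09532)/0.01502 = -0.02523/0.01502 = -1.680.
p-value = 2·P(Z > 1.680) ≈ 0.0929. With α = 0.025, fail to reject H₀.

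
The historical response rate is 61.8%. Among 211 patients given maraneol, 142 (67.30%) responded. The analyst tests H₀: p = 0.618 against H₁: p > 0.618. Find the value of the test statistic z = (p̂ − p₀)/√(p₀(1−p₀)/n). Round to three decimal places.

p̂ = 142/211 = 0.67299.
Standard error under H₀: √(0.618×0.382/211) = 0.03345.
z = (0.67299 − 0.618)/0.03345 = 0.05499/0.03345 = 1.644.
p-value = P(Z > 1.644) ≈ 0.0501.

z = 1.644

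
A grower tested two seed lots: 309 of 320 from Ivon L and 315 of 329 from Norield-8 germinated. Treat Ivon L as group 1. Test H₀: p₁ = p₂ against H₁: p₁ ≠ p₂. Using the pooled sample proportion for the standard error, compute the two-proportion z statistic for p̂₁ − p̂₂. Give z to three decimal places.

p̂₁ = 309/320 = 0.96562, p̂₂ = 315/329 = 0.95745.
Pooled p̂ = (309+315)/(320+329) = 624/649 = 0.96148.
SE = √(p̂(1−p̂)(1/n₁+1/n₂)) = √(0.96148·0.03852·0.00616451) = √(0.000228315) = 0.01511.
z = (0.96562 − 0.95745)/0.01511 = 0.00817/0.01511 = 0.541.
p-value = 2·P(Z > 0.541) ≈ 0.5883.

z = 0.541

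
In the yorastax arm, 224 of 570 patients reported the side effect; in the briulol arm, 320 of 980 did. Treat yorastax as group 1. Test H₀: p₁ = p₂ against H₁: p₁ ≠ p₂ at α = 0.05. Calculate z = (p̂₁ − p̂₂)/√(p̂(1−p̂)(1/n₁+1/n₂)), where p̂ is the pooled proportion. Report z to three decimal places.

p̂₁ = 224/570 = 0.39298, p̂₂ = 320/980 = 0.32653.
Pooled p̂ = (224+320)/(570+980) = 544/1550 = 0.35097.
SE = √(p̂(1−p̂)(1/n₁+1/n₂)) = √(0.35097·0.64903·0.00277479) = √(0.000632069) = 0.02514.
z = (0.39298 − 0.32653)/0.02514 = 0.06645/0.02514 = 2.643.
Two-sided p-value ≈ 2·Φ(−2.643) = 0.0082; since p < α = 0.05, reject H₀.

z = 2.643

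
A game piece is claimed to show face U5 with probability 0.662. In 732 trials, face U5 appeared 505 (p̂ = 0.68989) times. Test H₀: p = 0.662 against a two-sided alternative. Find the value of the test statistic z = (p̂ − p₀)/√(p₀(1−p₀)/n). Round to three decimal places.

z = 1.595

p̂ = 505/732 = 0.689891.
Standard error under H₀: √(0.662×0.338/732) = 0.017484.
z = (0.689891 − 0.662)/0.017484 = 0.027891/0.017484 = 1.595.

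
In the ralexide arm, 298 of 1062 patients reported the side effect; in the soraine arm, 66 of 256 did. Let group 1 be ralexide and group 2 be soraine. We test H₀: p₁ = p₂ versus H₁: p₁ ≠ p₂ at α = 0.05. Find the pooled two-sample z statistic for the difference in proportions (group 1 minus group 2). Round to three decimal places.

z = 0.732

p̂₁ = 298/1062 = 0.28060, p̂₂ = 66/256 = 0.25781.
Pooled p̂ = (298+66)/(1062+256) = 364/1318 = 0.27618.
SE = √(0.199903 × 0.00484787) = 0.03113.
z = (0.28060 − 0.25781)/0.03113 = 0.02279/0.03113 = 0.732.
Two-sided p-value ≈ 2·Φ(−0.732) = 0.4641. With α = 0.05, fail to reject H₀.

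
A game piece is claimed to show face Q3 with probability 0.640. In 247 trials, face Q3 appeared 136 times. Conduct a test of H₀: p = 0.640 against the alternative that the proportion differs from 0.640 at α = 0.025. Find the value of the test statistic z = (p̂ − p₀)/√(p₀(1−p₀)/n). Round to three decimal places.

z = -2.927

p̂ = 136/247 = 0.55061.
SE = √(p₀(1−p₀)/n) = √(0.2304/247) = 0.03054.
z = (0.55061 − 0.64)/0.03054 = -0.08939/0.03054 = -2.927.
p-value = 2·P(Z > 2.927) ≈ 0.0034. With α = 0.025, reject H₀.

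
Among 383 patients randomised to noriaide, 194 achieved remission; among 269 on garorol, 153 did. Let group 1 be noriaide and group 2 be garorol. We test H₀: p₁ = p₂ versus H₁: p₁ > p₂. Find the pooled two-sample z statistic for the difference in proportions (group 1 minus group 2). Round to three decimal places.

z = -1.568

p̂₁ = 194/383 ≈ 0.50653, p̂₂ = 153/269 ≈ 0.56877.
Pooled p̂ = (194+153)/(383+269) = 347/652 = 0.53221.
SE = √(p̂(1−p̂)(1/n₁+1/n₂)) = √(0.53221·0.46779·0.00632844) = √(0.00157554) = 0.03969.
z = (0.50653 − 0.56877)/0.03969 = -0.06224/0.03969 = -1.568.
p-value = P(Z > -1.568) ≈ 0.9416.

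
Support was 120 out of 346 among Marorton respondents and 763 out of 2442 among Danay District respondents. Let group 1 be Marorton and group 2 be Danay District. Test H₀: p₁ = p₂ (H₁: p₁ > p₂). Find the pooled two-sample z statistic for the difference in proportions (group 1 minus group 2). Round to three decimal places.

p̂₁ = 120/346 = 0.34682, p̂₂ = 763/2442 = 0.31245.
Pooled p̂ = (120+763)/(346+2442) = 883/2788 = 0.31671.
SE = √(p̂(1−p̂)(1/n₁+1/n₂)) = √(0.31671·0.68329·0.00329967) = √(0.000714071) = 0.02672.
z = (0.34682 − 0.31245)/0.02672 = 0.03437/0.02672 = 1.286.

z = 1.286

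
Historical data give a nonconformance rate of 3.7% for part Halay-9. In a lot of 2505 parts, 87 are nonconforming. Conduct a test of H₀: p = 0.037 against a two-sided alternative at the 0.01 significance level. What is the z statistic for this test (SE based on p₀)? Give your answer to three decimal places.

p̂ = 87/2505 = 0.03473.
Under H₀, SE = √(0.037·0.963/2505) = √(1.4224e-05) = 0.00377.
z = (0.03473 − 0.037)/0.00377 = -0.00227/0.00377 = -0.602.
Two-sided p-value ≈ 2·Φ(−0.602) = 0.5473; since p > α = 0.01, fail to reject H₀.

z = -0.602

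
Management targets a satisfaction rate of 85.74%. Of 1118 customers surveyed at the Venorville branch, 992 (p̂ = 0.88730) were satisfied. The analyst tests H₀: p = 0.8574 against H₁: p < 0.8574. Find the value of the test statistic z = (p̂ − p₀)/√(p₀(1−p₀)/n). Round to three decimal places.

p̂ = 992/1118 ≈ 0.88730.
SE = √(p₀(1−p₀)/n) = √(0.12227/1118) = 0.01046.
z = (0.88730 − 0.8574)/0.01046 = 0.02990/0.01046 = 2.859.

z = 2.859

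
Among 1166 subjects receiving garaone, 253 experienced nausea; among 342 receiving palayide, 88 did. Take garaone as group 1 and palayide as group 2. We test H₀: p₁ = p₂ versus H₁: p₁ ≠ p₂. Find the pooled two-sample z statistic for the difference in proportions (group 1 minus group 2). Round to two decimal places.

p̂₁ = 253/1166 ≈ 0.2170, p̂₂ = 88/342 ≈ 0.2573.
Pooled p̂ = (253+88)/(1166+342) = 341/1508 = 0.2261.
SE = √(p̂(1−p̂)(1/n₁+1/n₂)) = √(0.2261·0.7739·0.00378161) = √(0.000661758) = 0.0257.
z = (0.2170 − 0.2573)/0.0257 = -0.0403/0.0257 = -1.57.
Two-sided p-value ≈ 2·Φ(−1.568) = 0.1169.

z = -1.57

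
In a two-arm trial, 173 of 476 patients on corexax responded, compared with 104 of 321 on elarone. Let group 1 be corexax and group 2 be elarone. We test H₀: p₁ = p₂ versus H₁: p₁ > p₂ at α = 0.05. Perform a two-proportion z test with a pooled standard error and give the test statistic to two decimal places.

p̂₁ = 173/476 = 0.3634, p̂₂ = 104/321 = 0.3240.
Pooled p̂ = (173+104)/(476+321) = 277/797 = 0.3476.
SE = √(0.22676 × 0.00521611) = 0.0344.
z = (0.3634 − 0.3240)/0.0344 = 0.0394/0.0344 = 1.15.
p-value = P(Z > 1.147) ≈ 0.1256; since p > α = 0.05, fail to reject H₀.

z = 1.15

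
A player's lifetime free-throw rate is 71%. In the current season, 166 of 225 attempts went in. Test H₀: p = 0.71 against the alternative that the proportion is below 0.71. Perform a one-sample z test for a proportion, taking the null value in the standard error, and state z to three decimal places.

p̂ = 166/225 ≈ 0.73778.
SE = √(p₀(1−p₀)/n) = √(0.2059/225) = 0.03025.
z = (0.73778 − 0.71)/0.03025 = 0.02778/0.03025 = 0.918.
p-value = P(Z < 0.918) ≈ 0.8208.

z = 0.918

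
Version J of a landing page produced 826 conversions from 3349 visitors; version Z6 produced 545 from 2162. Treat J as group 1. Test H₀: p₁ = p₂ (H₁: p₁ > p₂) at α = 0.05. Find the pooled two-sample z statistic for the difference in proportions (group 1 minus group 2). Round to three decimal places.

z = -0.456

p̂₁ = 826/3349 ≈ 0.24664, p̂₂ = 545/2162 ≈ 0.25208.
Pooled p̂ = (826+545)/(3349+2162) = 1371/5511 = 0.24878.
SE = √(p̂(1−p̂)(1/n₁+1/n₂)) = √(0.24878·0.75122·0.000761131) = √(0.000142245) = 0.01193.
z = (0.24664 − 0.25208)/0.01193 = -0.00544/0.01193 = -0.456.
p-value = P(Z > -0.456) ≈ 0.6759, so at α = 0.05 we fail to reject H₀.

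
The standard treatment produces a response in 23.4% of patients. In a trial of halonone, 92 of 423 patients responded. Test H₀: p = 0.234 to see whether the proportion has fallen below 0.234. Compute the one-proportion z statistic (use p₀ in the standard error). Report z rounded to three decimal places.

z = -0.802

p̂ = 92/423 = 0.21749.
Under H₀, SE = √(0.234·0.766/423) = √(0.000423745) = 0.02059.
z = (0.21749 − 0.234)/0.02059 = -0.01651/0.02059 = -0.802.
p-value = P(Z < -0.802) ≈ 0.2113.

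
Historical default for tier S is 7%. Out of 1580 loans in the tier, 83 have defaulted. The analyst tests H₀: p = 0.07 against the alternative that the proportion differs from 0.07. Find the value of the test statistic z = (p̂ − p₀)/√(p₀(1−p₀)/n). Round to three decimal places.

p̂ = 83/1580 ≈ 0.05253.
SE = √(p₀(1−p₀)/n) = √(0.0651/1580) = 0.00642.
z = (0.05253 − 0.07)/0.00642 = -0.01747/0.00642 = -2.721.

z = -2.721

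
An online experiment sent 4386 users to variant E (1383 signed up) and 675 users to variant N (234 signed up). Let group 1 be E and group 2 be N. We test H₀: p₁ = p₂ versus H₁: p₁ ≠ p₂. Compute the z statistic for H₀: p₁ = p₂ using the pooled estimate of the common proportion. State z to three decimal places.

z = -1.626

p̂₁ = 1383/4386 ≈ 0.31532, p̂₂ = 234/675 ≈ 0.34667.
Pooled p̂ = (1383+234)/(4386+675) = 1617/5061 = 0.31950.
SE = √(0.21742 × 0.00170948) = 0.01928.
z = (0.31532 − 0.34667)/0.01928 = -0.03135/0.01928 = -1.626.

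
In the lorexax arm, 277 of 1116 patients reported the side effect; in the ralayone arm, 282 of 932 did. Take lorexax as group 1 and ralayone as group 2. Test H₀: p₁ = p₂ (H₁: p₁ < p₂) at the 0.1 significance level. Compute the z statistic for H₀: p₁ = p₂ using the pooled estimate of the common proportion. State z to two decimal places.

p̂₁ = 277/1116 ≈ 0.2482, p̂₂ = 282/932 ≈ 0.3026.
Pooled p̂ = (277+282)/(1116+932) = 559/2048 = 0.2729.
SE = √(p̂(1−p̂)(1/n₁+1/n₂)) = √(0.2729·0.7271·0.00196902) = √(0.000390748) = 0.0198.
z = (0.2482 − 0.3026)/0.0198 = -0.0544/0.0198 = -2.75.
p-value = P(Z < -2.750) ≈ 0.0030; since p < α = 0.1, reject H₀.

z = -2.75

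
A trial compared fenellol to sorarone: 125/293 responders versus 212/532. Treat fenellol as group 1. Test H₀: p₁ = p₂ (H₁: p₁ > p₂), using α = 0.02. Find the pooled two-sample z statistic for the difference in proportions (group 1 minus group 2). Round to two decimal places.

z = 0.79

p̂₁ = 125/293 ≈ 0.42662, p̂₂ = 212/532 ≈ 0.39850.
Pooled p̂ = (125+212)/(293+532) = 337/825 = 0.40848.
SE = √(p̂(1−p̂)(1/n₁+1/n₂)) = √(0.40848·0.59152·0.00529267) = √(0.00127884) = 0.03576.
z = (0.42662 − 0.39850)/0.03576 = 0.02812/0.03576 = 0.79.
p-value = P(Z > 0.786) ≈ 0.2158. With α = 0.02, fail to reject H₀.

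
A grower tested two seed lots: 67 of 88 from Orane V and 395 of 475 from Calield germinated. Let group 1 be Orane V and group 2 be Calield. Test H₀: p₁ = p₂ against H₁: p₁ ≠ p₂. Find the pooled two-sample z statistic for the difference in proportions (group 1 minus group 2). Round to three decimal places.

z = -1.577

p̂₁ = 67/88 = 0.76136, p̂₂ = 395/475 = 0.83158.
Pooled p̂ = (67+395)/(88+475) = 462/563 = 0.82060.
SE = √(0.147213 × 0.0134689) = 0.04453.
z = (0.76136 − 0.83158)/0.04453 = -0.07022/0.04453 = -1.577.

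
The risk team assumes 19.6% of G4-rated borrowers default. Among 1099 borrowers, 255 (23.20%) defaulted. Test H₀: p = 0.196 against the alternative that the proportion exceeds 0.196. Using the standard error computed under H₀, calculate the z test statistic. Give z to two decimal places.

p̂ = 255/1099 ≈ 0.23203.
Standard error under H₀: √(0.196×0.804/1099) = 0.01197.
z = (0.23203 − 0.196)/0.01197 = 0.03603/0.01197 = 3.01.

z = 3.01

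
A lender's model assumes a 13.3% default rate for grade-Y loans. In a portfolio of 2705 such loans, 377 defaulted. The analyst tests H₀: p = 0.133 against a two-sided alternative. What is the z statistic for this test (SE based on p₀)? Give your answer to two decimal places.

z = 0.98

p̂ = 377/2705 ≈ 0.1394.
SE = √(p₀(1−p₀)/n) = √(0.11531/2705) = 0.0065.
z = (0.1394 − 0.133)/0.0065 = 0.0064/0.0065 = 0.98.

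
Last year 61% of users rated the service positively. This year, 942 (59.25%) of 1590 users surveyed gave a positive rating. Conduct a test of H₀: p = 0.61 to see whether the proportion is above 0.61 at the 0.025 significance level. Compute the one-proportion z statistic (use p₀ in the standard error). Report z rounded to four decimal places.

p̂ = 942/1590 ≈ 0.592453.
SE = √(p₀(1−p₀)/n) = √(0.2379/1590) = 0.012232.
z = (0.592453 − 0.61)/0.012232 = -0.017547/0.012232 = -1.4345.
p-value = P(Z > -1.435) ≈ 0.9243. With α = 0.025, fail to reject H₀.

z = -1.4345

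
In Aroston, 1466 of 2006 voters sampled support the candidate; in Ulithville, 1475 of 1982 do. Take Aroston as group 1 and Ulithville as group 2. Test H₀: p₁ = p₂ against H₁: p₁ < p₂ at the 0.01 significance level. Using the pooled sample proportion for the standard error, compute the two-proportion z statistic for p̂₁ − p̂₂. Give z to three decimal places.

p̂₁ = 1466/2006 ≈ 0.73081, p̂₂ = 1475/1982 ≈ 0.74420.
Pooled p̂ = (1466+1475)/(2006+1982) = 2941/3988 = 0.73746.
SE = √(p̂(1−p̂)(1/n₁+1/n₂)) = √(0.73746·0.26254·0.00100305) = √(0.000194201) = 0.01394.
z = (0.73081 − 0.74420)/0.01394 = -0.01339/0.01394 = -0.961.
p-value = P(Z < -0.961) ≈ 0.1683. With α = 0.01, fail to reject H₀.

z = -0.961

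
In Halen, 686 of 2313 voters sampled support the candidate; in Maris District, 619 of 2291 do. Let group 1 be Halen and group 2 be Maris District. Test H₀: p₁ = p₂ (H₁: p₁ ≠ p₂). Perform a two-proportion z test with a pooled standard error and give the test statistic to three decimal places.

z = 1.987

p̂₁ = 686/2313 ≈ 0.29658, p̂₂ = 619/2291 ≈ 0.27019.
Pooled p̂ = (686+619)/(2313+2291) = 1305/4604 = 0.28345.
SE = √(0.203106 × 0.00086883) = 0.01328.
z = (0.29658 − 0.27019)/0.01328 = 0.02639/0.01328 = 1.987.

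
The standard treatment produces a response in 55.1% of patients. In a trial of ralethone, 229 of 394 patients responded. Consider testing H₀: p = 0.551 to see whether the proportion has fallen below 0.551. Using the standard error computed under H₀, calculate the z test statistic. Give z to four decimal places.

p̂ = 229/394 ≈ 0.581218.
Standard error under H₀: √(0.551×0.449/394) = 0.025058.
z = (0.581218 − 0.551)/0.025058 = 0.030218/0.025058 = 1.2059.
p-value = P(Z < 1.206) ≈ 0.8861.

z = 1.2059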